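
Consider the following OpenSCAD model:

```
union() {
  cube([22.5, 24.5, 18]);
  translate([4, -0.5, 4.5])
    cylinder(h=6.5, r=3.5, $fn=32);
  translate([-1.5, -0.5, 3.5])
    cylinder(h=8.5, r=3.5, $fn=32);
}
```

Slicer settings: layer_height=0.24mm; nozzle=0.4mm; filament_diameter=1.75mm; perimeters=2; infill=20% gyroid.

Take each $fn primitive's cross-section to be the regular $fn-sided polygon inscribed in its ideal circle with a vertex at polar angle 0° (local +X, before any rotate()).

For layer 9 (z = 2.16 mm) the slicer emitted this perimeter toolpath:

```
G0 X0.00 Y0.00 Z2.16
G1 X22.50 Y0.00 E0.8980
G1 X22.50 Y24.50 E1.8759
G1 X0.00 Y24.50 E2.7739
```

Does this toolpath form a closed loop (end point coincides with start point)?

no

Start point (G0): (0.00, 0.00). End point (last G1): the path does not return to the start — open.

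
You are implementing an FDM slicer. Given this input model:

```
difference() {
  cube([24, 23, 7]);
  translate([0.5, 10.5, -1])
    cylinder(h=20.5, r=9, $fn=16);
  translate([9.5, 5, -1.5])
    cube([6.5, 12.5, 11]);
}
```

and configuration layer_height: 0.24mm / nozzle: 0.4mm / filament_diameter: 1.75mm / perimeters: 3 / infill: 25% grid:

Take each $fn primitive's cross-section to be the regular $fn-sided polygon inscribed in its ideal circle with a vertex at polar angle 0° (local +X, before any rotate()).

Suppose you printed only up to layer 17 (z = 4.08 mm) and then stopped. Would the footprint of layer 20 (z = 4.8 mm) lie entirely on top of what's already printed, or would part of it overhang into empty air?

Compare the two slices. At z = 4.08: the 24×23 cube contributes its full rectangle (area 552.00 mm²); the r=9 cylinder at (0.5, 10.5) contributes a regular 16-gon of circumradius 9 (area = (16/2)·9.000²·sin(360°/16) = 247.98 mm²); the 6.5×12.5 cube at (9.5, 5) contributes its full rectangle (area 81.25 mm²); After the difference (first − rest): starting from the 24×23 cube (552.00 mm²), the r=9 cylinder at (0.5, 10.5) partially overlaps it — only the 132.94 mm² overlap (of its 247.98 mm²) is removed, clipping the outline; the 6.5×12.5 cube at (9.5, 5) lies inside it touching the edge (removes its full 81.25 mm²) — area = 337.81 mm². At z = 4.8: the cube is present — its section is the full 24×23 rectangle (area 552.00 mm²); the r=9 cylinder at (0.5, 10.5) contributes a regular 16-gon of circumradius 9 (area = (16/2)·9.000²·sin(360°/16) = 247.98 mm²); the 6.5×12.5 cube at (9.5, 5) contributes its full rectangle (area 81.25 mm²); After the difference (first − rest): starting from the 24×23 cube (552.00 mm²), the r=9 cylinder at (0.5, 10.5) partially overlaps it — only the 132.94 mm² overlap (of its 247.98 mm²) is removed, clipping the outline; the 6.5×12.5 cube at (9.5, 5) lies inside it touching the edge (removes its full 81.25 mm²) — area = 337.81 mm². Checking containment: the cross-section at z = 4.8 is a subset of the cross-section at z = 4.08.

entirely on top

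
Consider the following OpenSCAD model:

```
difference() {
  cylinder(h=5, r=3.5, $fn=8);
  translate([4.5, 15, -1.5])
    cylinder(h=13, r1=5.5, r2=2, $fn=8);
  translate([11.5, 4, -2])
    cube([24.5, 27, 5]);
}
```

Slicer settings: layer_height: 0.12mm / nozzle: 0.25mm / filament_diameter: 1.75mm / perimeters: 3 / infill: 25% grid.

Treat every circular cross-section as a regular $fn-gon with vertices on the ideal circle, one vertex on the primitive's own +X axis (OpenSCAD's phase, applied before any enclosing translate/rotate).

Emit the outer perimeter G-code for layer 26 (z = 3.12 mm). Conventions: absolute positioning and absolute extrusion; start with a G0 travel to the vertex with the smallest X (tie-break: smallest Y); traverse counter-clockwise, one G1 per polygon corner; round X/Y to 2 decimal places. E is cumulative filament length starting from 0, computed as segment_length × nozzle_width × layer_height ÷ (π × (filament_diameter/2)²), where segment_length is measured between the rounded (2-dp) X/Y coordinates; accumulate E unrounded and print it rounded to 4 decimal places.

At z = 3.12 mm: the r=3.5 cylinder gives a regular 8-gon of circumradius 3.5 (constant along its height); the cone at (4.5, 15) contributes a regular 8-gon of circumradius 4.256 (interpolated between r1=5.5 and r2=2 at t=0.355); the cube at (11.5, 4) is absent (z outside [-2, 3]); Taking the first minus the rest: starting from the r=3.5 cylinder, the cone at (4.5, 15) misses the remaining region (no effect) — 1 connected region. The outline is a single polygon with 8 vertices. Extrusion per mm of travel: 0.25 × 0.12 / (π × 0.875²) = 0.012473. Accumulating E over each segment gives final E = 0.2670.

G0 X-3.50 Y0.00 Z3.12
G1 X-2.47 Y-2.47 E0.0334
G1 X0.00 Y-3.50 E0.0668
G1 X2.47 Y-2.47 E0.1001
G1 X3.50 Y0.00 E0.1335
G1 X2.47 Y2.47 E0.1669
G1 X0.00 Y3.50 E0.2003
G1 X-2.47 Y2.47 E0.2336
G1 X-3.50 Y0.00 E0.2670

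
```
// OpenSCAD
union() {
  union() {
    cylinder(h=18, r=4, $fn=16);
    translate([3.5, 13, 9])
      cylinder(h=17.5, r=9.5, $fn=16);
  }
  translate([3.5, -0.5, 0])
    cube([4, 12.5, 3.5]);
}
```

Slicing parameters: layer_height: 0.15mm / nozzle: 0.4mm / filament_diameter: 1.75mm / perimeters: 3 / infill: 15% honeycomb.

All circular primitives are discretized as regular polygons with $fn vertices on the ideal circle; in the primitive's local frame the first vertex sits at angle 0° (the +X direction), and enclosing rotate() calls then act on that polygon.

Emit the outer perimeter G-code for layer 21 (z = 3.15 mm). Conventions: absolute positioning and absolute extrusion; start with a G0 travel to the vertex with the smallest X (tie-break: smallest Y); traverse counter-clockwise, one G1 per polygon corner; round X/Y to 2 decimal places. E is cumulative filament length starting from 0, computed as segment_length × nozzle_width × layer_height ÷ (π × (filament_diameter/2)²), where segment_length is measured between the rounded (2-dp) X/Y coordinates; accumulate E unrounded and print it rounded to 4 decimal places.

G0 X-4.00 Y0.00 Z3.15
G1 X-3.70 Y-1.53 E0.0389
G1 X-2.83 Y-2.83 E0.0779
G1 X-1.53 Y-3.70 E0.1169
G1 X0.00 Y-4.00 E0.1558
G1 X1.53 Y-3.70 E0.1947
G1 X2.83 Y-2.83 E0.2337
G1 X3.70 Y-1.53 E0.2728
G1 X3.90 Y-0.50 E0.2989
G1 X7.50 Y-0.50 E0.3887
G1 X7.50 Y12.00 E0.7005
G1 X3.50 Y12.00 E0.8003
G1 X3.50 Y1.82 E1.0543
G1 X2.83 Y2.83 E1.0845
G1 X1.53 Y3.70 E1.1235
G1 X0.00 Y4.00 E1.1624
G1 X-1.53 Y3.70 E1.2013
G1 X-2.83 Y2.83 E1.2403
G1 X-3.70 Y1.53 E1.2794
G1 X-4.00 Y0.00 E1.3182

At z = 3.15 mm: the r=4 cylinder gives a regular 16-gon of circumradius 4 (constant along its height); the cylinder at (3.5, 13) does not reach this height (z outside [9, 26.5]); Combining (union): only the r=4 cylinder is present, so the union is just that shape — 1 connected region; the 4×12.5 cube at (3.5, -0.5) contributes its full rectangle; Taking the union: the regions partially overlap (shared area 0.79 mm²), so overlapping operands fuse into one piece — 1 connected region. The outline is a single polygon with 19 vertices. Extrusion per mm of travel: 0.4 × 0.15 / (π × 0.875²) = 0.024945. Accumulating E over each segment gives final E = 1.3182.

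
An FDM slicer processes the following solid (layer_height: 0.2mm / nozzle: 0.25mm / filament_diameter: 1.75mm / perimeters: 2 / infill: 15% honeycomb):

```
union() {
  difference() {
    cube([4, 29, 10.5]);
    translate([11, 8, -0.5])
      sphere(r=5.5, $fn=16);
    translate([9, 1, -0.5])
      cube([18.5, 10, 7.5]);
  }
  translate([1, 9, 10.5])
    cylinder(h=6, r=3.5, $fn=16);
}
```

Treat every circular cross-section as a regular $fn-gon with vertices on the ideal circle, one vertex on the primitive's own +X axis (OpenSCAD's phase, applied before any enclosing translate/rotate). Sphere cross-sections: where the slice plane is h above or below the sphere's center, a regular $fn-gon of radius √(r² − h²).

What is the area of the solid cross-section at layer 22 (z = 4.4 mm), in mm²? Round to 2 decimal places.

At z = 4.4 mm: the 4×29 cube contributes its full rectangle (area 116.00 mm²); the r=5.5 sphere at (11, 8) contributes a regular 16-gon of circumradius √(5.5²−4.9²) = 2.498 (area = (16/2)·2.498²·sin(360°/16) = 19.10 mm²); the 18.5×10 cube at (9, 1) contributes its full rectangle (area 185.00 mm²); Subtracting the remaining from the first: starting from the 4×29 cube (116.00 mm²), the r=5.5 sphere at (11, 8) misses the remaining region (no effect); the 18.5×10 cube at (9, 1) misses the remaining region (no effect) — area = 116.00 mm²; the cylinder at (1, 9) does not reach this height (z outside [10.5, 16.5]); Taking the union: only that combined region is present, so the union is just that shape — area = 116.00 mm². Overall, the cross-section is a single solid region. Net area = 116.00 mm².

116.00 mm²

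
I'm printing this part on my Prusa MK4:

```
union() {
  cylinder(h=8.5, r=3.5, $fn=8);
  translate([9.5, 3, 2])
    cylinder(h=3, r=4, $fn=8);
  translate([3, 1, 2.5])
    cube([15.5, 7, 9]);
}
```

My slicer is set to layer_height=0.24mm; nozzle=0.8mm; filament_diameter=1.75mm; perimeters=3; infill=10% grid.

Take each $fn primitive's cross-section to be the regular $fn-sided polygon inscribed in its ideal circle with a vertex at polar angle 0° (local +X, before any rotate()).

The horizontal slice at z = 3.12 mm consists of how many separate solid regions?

1

At z = 3.12 mm: the r=3.5 cylinder contributes a regular 8-gon of circumradius 3.5; the cylinder at (9.5, 3): section is a regular 8-gon, circumradius r=4; the 15.5×7 cube at (3, 1) contributes its full rectangle; Taking the union: the regions partially overlap (shared area 36.98 mm²), so overlapping operands fuse into one piece — 1 connected region. The result has 1 disconnected region.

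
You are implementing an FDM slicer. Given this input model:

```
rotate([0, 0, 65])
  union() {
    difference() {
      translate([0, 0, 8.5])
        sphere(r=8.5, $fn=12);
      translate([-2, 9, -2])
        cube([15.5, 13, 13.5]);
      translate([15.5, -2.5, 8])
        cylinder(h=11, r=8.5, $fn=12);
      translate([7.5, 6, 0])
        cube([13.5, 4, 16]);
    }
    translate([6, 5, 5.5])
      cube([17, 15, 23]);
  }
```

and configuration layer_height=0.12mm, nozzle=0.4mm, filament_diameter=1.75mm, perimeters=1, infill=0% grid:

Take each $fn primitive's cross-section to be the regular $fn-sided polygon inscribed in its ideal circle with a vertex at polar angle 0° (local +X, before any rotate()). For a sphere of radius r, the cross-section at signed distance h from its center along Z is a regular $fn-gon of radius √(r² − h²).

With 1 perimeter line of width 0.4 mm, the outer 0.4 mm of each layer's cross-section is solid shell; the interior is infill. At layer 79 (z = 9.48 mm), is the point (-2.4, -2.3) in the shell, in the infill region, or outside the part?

infill

At z = 9.48 mm: the r=8.5 sphere contributes a regular 12-gon of circumradius √(8.5²−0.98²) = 8.443; the cube at (-2, 9) is present — its section is the full 15.5×13 rectangle; the r=8.5 cylinder at (15.5, -2.5) contributes a regular 12-gon of circumradius 8.5; the 13.5×4 cube at (7.5, 6) contributes its full rectangle; Taking the first minus the rest: starting from the r=8.5 sphere, the 15.5×13 cube at (-2, 9) misses the remaining region (no effect); the r=8.5 cylinder at (15.5, -2.5) partially overlaps it — only the 3.05 mm² overlap (of its 216.75 mm²) is removed, clipping the outline; the 13.5×4 cube at (7.5, 6) misses the remaining region (no effect) — 1 connected region; the cube at (6, 5) (footprint 17×15) is included at this height; Merging all regions: the regions partially overlap (shared area 0.14 mm²), so overlapping operands fuse into one piece — 1 connected region; (whole slice rotated 65° about Z — lengths, areas and connectivity unchanged). Overall, the cross-section is a single solid region. Undo the 65° rotation: the query point maps to (-3.099, 1.203) in the un-rotated model frame. The nearest boundary edge runs (-8.44, 0.00)→(-7.31, 4.22); distance from the point to it = 4.85 mm. The point is inside the cross-section and 4.85 mm from the nearest boundary — more than the 0.4 mm shell width (1 × 0.4), so it's in the infill interior.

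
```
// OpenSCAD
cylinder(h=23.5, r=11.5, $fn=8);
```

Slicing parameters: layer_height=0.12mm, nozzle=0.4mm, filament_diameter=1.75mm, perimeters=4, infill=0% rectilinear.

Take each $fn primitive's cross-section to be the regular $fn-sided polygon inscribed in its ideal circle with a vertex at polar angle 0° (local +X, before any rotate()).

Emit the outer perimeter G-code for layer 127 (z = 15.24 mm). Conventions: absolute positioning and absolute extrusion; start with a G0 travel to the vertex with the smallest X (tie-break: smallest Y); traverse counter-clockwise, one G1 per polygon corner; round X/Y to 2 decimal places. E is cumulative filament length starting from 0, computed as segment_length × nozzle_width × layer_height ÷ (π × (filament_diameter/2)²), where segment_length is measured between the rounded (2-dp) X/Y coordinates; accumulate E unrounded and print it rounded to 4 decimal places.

At z = 15.24 mm: the r=11.5 cylinder contributes a regular 8-gon of circumradius 11.5. The outline is a single polygon with 8 vertices. Extrusion per mm of travel: 0.4 × 0.12 / (π × 0.875²) = 0.019956. Accumulating E over each segment gives final E = 1.4050.

G0 X-11.50 Y0.00 Z15.24
G1 X-8.13 Y-8.13 E0.1756
G1 X0.00 Y-11.50 E0.3513
G1 X8.13 Y-8.13 E0.5269
G1 X11.50 Y0.00 E0.7025
G1 X8.13 Y8.13 E0.8781
G1 X0.00 Y11.50 E1.0538
G1 X-8.13 Y8.13 E1.2294
G1 X-11.50 Y0.00 E1.4050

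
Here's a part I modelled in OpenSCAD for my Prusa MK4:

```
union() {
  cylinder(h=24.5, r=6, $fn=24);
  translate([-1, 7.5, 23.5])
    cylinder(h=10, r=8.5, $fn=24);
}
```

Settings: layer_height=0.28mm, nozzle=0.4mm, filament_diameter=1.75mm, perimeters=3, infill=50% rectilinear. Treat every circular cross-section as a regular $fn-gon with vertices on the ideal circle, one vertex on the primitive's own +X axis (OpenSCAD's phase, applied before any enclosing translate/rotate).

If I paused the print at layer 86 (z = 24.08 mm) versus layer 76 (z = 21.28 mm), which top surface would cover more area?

Layer 86 (z = 24.08): the r=6 cylinder contributes a regular 24-gon of circumradius 6 (area = (24/2)·6.000²·sin(360°/24) = 111.81 mm²); the r=8.5 cylinder at (-1, 7.5) gives a regular 24-gon of circumradius 8.5 (constant along its height) (area = (24/2)·8.500²·sin(360°/24) = 224.40 mm²); Merging all regions: the regions partially overlap — summed areas 336.21 mm² minus the doubly-counted overlap 57.51 mm² gives 278.70 mm² — area = 278.70 mm². So its area = 278.70 mm². Layer 76 (z = 21.28): the r=6 cylinder gives a regular 24-gon of circumradius 6 (constant along its height) (area = (24/2)·6.000²·sin(360°/24) = 111.81 mm²); the cylinder at (-1, 7.5) is absent (z outside [23.5, 33.5]); Combining (union): only the r=6 cylinder is present, so the union is just that shape — area = 111.81 mm². So its area = 111.81 mm². Layer 86 is larger (278.70 vs 111.81 mm²).

layer 86 (z = 24.08 mm)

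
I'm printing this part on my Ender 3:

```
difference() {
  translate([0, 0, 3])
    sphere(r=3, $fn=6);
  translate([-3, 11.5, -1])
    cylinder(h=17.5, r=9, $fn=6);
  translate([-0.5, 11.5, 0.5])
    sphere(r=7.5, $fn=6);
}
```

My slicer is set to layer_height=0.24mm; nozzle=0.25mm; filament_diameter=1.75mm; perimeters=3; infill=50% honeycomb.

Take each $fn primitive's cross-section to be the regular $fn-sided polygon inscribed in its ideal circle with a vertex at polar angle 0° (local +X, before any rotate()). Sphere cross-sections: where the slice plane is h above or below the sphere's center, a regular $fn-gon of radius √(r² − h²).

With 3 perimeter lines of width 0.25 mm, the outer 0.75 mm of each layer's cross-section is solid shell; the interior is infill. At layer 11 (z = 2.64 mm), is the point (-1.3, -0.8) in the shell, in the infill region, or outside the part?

At z = 2.64 mm: the r=3 sphere contributes a regular 6-gon of circumradius √(3²−0.36²) = 2.978; the cylinder at (-3, 11.5): section is a regular 6-gon, circumradius r=9; the r=7.5 sphere at (-0.5, 11.5) contributes a regular 6-gon of circumradius √(7.5²−2.14²) = 7.188; Subtracting the remaining from the first: starting from the r=3 sphere, the r=9 cylinder at (-3, 11.5) misses the remaining region (no effect); the r=7.5 sphere at (-0.5, 11.5) misses the remaining region (no effect) — 1 connected region. Overall, the cross-section is a single solid region. The nearest boundary edge runs (-1.49, -2.58)→(-2.98, 0.00); distance from the point to it = 1.05 mm. The point is inside the cross-section and 1.05 mm from the nearest boundary — more than the 0.75 mm shell width (3 × 0.25), so it's in the infill interior.

infill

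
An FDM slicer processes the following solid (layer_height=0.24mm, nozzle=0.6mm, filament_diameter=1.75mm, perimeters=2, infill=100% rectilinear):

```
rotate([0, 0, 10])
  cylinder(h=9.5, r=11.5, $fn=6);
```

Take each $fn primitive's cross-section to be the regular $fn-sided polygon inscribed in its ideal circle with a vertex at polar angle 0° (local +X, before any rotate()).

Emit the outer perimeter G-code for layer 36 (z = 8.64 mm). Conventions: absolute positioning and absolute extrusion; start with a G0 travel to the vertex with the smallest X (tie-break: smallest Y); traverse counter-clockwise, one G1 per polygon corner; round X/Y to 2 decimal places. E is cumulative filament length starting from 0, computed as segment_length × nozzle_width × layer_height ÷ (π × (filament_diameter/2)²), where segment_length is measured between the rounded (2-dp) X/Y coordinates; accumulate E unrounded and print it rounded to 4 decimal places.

At z = 8.64 mm: the cylinder: section is a regular 6-gon, circumradius r=11.5; (whole slice rotated 10° about Z — lengths, areas and connectivity unchanged). The outline is a single polygon with 6 vertices. Extrusion per mm of travel: 0.6 × 0.24 / (π × 0.875²) = 0.059868. Accumulating E over each segment gives final E = 4.1317.

G0 X-11.33 Y-2.00 Z8.64
G1 X-3.93 Y-10.81 E0.6888
G1 X7.39 Y-8.81 E1.3770
G1 X11.33 Y2.00 E2.0658
G1 X3.93 Y10.81 E2.7547
G1 X-7.39 Y8.81 E3.4429
G1 X-11.33 Y-2.00 E4.1317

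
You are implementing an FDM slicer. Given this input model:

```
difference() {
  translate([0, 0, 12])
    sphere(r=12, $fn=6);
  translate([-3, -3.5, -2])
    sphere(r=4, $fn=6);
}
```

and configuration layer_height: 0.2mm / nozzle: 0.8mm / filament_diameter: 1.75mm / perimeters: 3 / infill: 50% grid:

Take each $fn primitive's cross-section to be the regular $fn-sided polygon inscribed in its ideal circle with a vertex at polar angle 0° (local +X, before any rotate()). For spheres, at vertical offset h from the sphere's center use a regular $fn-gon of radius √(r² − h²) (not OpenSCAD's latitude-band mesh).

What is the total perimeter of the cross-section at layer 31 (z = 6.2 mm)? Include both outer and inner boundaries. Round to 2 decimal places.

At z = 6.2 mm: the r=12 sphere slices to a regular 6-gon of circumradius 10.505 (√(r²−h²) with h=5.8 from center) (perimeter = 2·6·10.505·sin(180°/6) = 63.03 mm); the sphere at (-3, -3.5) does not reach this height (|z−center|=8.200 > r=4); Subtracting the remaining from the first: none of the subtracted shapes is present at this height, so the r=12 sphere is unchanged — boundary = 63.03 mm. Overall, the cross-section is a single solid region. Total boundary length (outer) = 63.03 mm.

63.03 mm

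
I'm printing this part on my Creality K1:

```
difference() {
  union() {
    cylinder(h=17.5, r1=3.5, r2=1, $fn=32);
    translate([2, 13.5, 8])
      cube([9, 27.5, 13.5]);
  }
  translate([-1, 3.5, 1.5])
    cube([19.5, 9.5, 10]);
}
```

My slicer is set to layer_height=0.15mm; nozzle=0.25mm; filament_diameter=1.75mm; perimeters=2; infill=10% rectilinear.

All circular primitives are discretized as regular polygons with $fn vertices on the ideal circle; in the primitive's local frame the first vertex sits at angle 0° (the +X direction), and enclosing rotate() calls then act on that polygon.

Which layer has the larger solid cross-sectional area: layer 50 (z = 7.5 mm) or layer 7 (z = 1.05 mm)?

Layer 50 (z = 7.5): the cone: at t=0.429 of its height the radius interpolates to r₁+(r₂−r₁)t = 2.429, giving a regular 32-gon of that circumradius (area = (32/2)·2.429²·sin(360°/32) = 18.41 mm²); the cube at (2, 13.5) is not intersected at this z (z outside [8, 21.5]); Taking the union: only the cone is present, so the union is just that shape — area = 18.41 mm²; the cube at (-1, 3.5) is present — its section is the full 19.5×9.5 rectangle (area 185.25 mm²); After the difference (first − rest): starting from that combined region (18.41 mm²), the 19.5×9.5 cube at (-1, 3.5) misses the remaining region (no effect) — area = 18.41 mm². So its area = 18.41 mm². Layer 7 (z = 1.05): the cone: at t=0.060 of its height the radius interpolates to r₁+(r₂−r₁)t = 3.350, giving a regular 32-gon of that circumradius (area = (32/2)·3.350²·sin(360°/32) = 35.03 mm²); the cube at (2, 13.5) is absent (z outside [8, 21.5]); Taking the union: only the cone is present, so the union is just that shape — area = 35.03 mm²; the cube at (-1, 3.5) does not reach this height (z outside [1.5, 11.5]); After the difference (first − rest): none of the subtracted shapes is present at this height, so that combined region is unchanged — area = 35.03 mm². So its area = 35.03 mm². Layer 7 is larger (35.03 vs 18.41 mm²).

layer 7 (z = 1.05 mm)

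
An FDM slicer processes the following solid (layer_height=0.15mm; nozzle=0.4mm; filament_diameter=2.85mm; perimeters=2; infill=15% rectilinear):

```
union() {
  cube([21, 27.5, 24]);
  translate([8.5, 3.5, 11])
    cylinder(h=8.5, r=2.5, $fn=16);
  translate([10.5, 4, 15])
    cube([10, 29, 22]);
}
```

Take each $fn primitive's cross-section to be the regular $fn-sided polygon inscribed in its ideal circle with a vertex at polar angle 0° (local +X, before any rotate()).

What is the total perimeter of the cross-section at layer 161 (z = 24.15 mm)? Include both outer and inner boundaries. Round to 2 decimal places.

78.00 mm

At z = 24.15 mm: the cube is not intersected at this z (z outside [0, 24]); the cylinder at (8.5, 3.5) is not intersected at this z (z outside [11, 19.5]); the 10×29 cube at (10.5, 4) contributes its full rectangle (perimeter 78.00 mm); Combining (union): only the 10×29 cube at (10.5, 4) is present, so the union is just that shape — boundary = 78.00 mm. Overall, the cross-section is a single solid region. Total boundary length (outer) = 78.00 mm.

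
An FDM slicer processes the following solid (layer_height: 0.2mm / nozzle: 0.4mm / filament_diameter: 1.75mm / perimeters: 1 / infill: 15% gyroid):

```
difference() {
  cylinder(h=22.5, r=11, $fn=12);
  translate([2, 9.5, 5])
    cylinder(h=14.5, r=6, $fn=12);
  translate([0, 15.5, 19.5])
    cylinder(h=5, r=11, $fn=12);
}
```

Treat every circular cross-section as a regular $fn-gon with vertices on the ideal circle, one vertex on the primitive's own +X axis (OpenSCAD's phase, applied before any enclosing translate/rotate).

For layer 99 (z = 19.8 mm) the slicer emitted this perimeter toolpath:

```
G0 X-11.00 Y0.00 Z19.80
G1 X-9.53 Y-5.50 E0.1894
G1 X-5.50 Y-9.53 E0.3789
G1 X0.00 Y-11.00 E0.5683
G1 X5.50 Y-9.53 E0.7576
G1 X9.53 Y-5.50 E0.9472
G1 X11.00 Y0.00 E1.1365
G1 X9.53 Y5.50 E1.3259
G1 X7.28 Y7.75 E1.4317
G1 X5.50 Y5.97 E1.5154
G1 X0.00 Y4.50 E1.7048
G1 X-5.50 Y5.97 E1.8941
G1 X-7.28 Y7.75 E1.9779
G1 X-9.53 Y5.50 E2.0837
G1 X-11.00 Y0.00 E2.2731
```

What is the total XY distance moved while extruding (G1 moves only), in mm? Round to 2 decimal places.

68.34 mm

Sum the Euclidean lengths of each G1 segment: total = 68.34 mm.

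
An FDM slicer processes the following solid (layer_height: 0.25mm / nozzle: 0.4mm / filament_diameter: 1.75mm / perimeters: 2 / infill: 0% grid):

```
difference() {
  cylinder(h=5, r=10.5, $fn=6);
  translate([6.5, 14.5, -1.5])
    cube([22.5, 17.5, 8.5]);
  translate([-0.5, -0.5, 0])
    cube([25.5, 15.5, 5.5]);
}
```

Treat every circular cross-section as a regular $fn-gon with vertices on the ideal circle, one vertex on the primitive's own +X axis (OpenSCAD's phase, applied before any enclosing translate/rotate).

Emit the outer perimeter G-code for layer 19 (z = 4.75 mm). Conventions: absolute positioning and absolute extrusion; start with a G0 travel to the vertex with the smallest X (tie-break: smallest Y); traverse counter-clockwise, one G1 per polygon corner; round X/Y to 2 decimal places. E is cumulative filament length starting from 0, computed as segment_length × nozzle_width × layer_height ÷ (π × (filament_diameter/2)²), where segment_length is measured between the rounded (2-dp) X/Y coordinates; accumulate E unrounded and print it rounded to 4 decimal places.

G0 X-10.50 Y0.00 Z4.75
G1 X-5.25 Y-9.09 E0.4364
G1 X5.25 Y-9.09 E0.8730
G1 X10.21 Y-0.50 E1.2854
G1 X-0.50 Y-0.50 E1.7306
G1 X-0.50 Y9.09 E2.1293
G1 X-5.25 Y9.09 E2.3268
G1 X-10.50 Y0.00 E2.7632

At z = 4.75 mm: the r=10.5 cylinder gives a regular 6-gon of circumradius 10.5 (constant along its height); the 22.5×17.5 cube at (6.5, 14.5) contributes its full rectangle; the cube at (-0.5, -0.5) is present — its section is the full 25.5×15.5 rectangle; Subtracting the remaining from the first: starting from the r=10.5 cylinder, the 22.5×17.5 cube at (6.5, 14.5) misses the remaining region (no effect); the 25.5×15.5 cube at (-0.5, -0.5) partially overlaps it — only the 81.58 mm² overlap (of its 395.25 mm²) is removed, clipping the outline — 1 connected region. The outline is a single polygon with 7 vertices. Extrusion per mm of travel: 0.4 × 0.25 / (π × 0.875²) = 0.041575. Accumulating E over each segment gives final E = 2.7632.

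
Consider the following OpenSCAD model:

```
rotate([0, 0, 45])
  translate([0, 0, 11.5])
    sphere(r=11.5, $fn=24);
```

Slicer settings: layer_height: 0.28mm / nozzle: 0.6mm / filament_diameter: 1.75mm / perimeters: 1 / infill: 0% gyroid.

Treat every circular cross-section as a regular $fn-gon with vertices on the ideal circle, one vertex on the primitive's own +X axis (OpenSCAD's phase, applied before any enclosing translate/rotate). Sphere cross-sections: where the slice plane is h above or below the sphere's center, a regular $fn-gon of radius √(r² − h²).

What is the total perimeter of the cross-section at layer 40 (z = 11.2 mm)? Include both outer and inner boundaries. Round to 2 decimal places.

At z = 11.2 mm: the sphere: section is a regular 24-gon, circumradius = √(r²−h²) = √(11.5²−0.3²) = 11.496 (perimeter = 2·24·11.496·sin(180°/24) = 72.03 mm); (rotated 45° about Z; rotation is an isometry so areas/perimeters/island counts are preserved). Overall, the cross-section is a single solid region. Total boundary length (outer) = 72.03 mm.

72.03 mm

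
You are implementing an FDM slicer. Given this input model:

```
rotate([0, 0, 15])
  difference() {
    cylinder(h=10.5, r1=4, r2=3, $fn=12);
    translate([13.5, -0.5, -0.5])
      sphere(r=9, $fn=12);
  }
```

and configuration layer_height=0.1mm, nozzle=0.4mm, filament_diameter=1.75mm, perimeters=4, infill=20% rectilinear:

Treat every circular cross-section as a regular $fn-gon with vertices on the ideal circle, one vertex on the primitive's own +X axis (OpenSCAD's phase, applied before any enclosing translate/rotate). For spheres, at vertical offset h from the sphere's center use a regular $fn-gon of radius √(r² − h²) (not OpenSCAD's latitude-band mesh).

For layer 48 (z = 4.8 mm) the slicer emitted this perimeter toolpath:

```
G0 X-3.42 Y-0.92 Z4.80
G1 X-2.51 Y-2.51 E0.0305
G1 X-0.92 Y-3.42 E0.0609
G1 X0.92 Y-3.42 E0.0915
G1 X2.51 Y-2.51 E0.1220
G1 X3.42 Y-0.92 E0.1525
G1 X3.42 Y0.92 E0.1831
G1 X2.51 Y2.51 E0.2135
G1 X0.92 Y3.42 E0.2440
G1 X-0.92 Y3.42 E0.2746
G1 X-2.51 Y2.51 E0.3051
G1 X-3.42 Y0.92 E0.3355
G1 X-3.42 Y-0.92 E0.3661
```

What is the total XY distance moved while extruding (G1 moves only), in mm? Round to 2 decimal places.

22.02 mm

Sum the Euclidean lengths of each G1 segment: total = 22.02 mm.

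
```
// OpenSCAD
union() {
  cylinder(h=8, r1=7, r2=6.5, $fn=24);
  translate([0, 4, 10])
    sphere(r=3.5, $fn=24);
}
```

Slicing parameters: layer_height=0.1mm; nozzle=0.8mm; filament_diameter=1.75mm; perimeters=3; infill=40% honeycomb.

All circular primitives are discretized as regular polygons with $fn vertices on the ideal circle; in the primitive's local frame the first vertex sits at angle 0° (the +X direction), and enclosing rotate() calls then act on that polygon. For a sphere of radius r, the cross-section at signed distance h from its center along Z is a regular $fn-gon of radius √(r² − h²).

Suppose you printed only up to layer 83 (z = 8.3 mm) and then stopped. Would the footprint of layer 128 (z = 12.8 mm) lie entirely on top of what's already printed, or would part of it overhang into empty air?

entirely on top

Compare the two slices. At z = 8.3: the cone is not intersected at this z (z outside [0, 8]); the r=3.5 sphere at (0, 4) slices to a regular 24-gon of circumradius 3.059 (√(r²−h²) with h=1.7 from center) (area = (24/2)·3.059²·sin(360°/24) = 29.07 mm²); Taking the union: only the r=3.5 sphere at (0, 4) is present, so the union is just that shape — area = 29.07 mm². At z = 12.8: the cone is not intersected at this z (z outside [0, 8]); the r=3.5 sphere at (0, 4) contributes a regular 24-gon of circumradius √(3.5²−2.8²) = 2.100 (area = (24/2)·2.100²·sin(360°/24) = 13.70 mm²); Taking the union: only the r=3.5 sphere at (0, 4) is present, so the union is just that shape — area = 13.70 mm². Checking containment: the cross-section at z = 12.8 is a subset of the cross-section at z = 8.3.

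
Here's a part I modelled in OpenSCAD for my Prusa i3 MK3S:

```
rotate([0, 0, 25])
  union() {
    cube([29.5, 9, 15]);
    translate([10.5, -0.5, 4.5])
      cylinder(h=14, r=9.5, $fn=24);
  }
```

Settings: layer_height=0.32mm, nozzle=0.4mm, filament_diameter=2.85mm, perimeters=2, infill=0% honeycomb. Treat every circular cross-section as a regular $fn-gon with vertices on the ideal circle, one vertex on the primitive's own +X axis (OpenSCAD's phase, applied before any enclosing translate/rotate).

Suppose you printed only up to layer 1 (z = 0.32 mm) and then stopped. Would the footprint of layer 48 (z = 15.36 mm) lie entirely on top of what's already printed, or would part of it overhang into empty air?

part overhangs

Compare the two slices. At z = 0.32: the cube (footprint 29.5×9) is included at this height (area 265.50 mm²); the cylinder at (10.5, -0.5) does not reach this height (z outside [4.5, 18.5]); Combining (union): only the 29.5×9 cube is present, so the union is just that shape — area = 265.50 mm²; (whole slice rotated 25° about Z — lengths, areas and connectivity unchanged). At z = 15.36: the cube is not intersected at this z (z outside [0, 15]); the r=9.5 cylinder at (10.5, -0.5) gives a regular 24-gon of circumradius 9.5 (constant along its height) (area = (24/2)·9.500²·sin(360°/24) = 280.30 mm²); Combining (union): only the r=9.5 cylinder at (10.5, -0.5) is present, so the union is just that shape — area = 280.30 mm²; (whole slice rotated 25° about Z — lengths, areas and connectivity unchanged). Checking containment: at z = 15.36 the cross-section extends beyond the z = 0.32 cross-section by about 149.62 mm².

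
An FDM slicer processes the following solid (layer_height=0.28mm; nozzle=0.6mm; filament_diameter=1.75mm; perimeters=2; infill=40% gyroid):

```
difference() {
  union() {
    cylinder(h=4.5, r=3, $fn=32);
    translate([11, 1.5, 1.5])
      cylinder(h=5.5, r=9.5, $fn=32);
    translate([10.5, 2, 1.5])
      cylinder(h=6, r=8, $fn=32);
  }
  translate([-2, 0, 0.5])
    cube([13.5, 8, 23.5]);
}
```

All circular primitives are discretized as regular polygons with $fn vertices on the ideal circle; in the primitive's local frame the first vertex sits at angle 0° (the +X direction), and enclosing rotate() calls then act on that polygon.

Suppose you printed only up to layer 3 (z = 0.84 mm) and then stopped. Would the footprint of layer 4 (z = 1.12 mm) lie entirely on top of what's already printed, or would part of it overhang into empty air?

Compare the two slices. At z = 0.84: the r=3 cylinder contributes a regular 32-gon of circumradius 3 (area = (32/2)·3.000²·sin(360°/32) = 28.09 mm²); the cylinder at (11, 1.5) is absent (z outside [1.5, 7]); the cylinder at (10.5, 2) is absent (z outside [1.5, 7.5]); Taking the union: only the r=3 cylinder is present, so the union is just that shape — area = 28.09 mm²; the cube at (-2, 0) (footprint 13.5×8) is included at this height (area 108.00 mm²); Taking the first minus the rest: starting from that combined region (28.09 mm²), the 13.5×8 cube at (-2, 0) partially overlaps it — only the 12.52 mm² overlap (of its 108.00 mm²) is removed, clipping the outline — area = 15.57 mm². At z = 1.12: the cylinder: section is a regular 32-gon, circumradius r=3 (area = (32/2)·3.000²·sin(360°/32) = 28.09 mm²); the cylinder at (11, 1.5) is not intersected at this z (z outside [1.5, 7]); the cylinder at (10.5, 2) does not reach this height (z outside [1.5, 7.5]); Combining (union): only the r=3 cylinder is present, so the union is just that shape — area = 28.09 mm²; the cube at (-2, 0) is present — its section is the full 13.5×8 rectangle (area 108.00 mm²); Subtracting the remaining from the first: starting from that combined region (28.09 mm²), the 13.5×8 cube at (-2, 0) partially overlaps it — only the 12.52 mm² overlap (of its 108.00 mm²) is removed, clipping the outline — area = 15.57 mm². Checking containment: the cross-section at z = 1.12 is a subset of the cross-section at z = 0.84.

entirely on top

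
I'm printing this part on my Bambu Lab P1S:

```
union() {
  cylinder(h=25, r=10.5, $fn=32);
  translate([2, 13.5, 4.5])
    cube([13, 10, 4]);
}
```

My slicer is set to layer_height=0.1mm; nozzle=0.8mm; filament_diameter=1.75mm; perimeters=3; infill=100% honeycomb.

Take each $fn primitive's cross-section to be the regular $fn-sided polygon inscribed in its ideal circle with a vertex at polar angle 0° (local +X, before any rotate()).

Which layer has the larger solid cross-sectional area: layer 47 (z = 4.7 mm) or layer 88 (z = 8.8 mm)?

layer 47 (z = 4.7 mm)

Layer 47 (z = 4.7): the r=10.5 cylinder contributes a regular 32-gon of circumradius 10.5 (area = (32/2)·10.500²·sin(360°/32) = 344.14 mm²); the cube at (2, 13.5) (footprint 13×10) is included at this height (area 130.00 mm²); Taking the union: the 2 present regions are separate (no shared area or edge), so areas and boundary lengths simply add and each stays a separate island — area = 474.14 mm². So its area = 474.14 mm². Layer 88 (z = 8.8): the r=10.5 cylinder contributes a regular 32-gon of circumradius 10.5 (area = (32/2)·10.500²·sin(360°/32) = 344.14 mm²); the cube at (2, 13.5) does not reach this height (z outside [4.5, 8.5]); Taking the union: only the r=10.5 cylinder is present, so the union is just that shape — area = 344.14 mm². So its area = 344.14 mm². Layer 47 is larger (474.14 vs 344.14 mm²).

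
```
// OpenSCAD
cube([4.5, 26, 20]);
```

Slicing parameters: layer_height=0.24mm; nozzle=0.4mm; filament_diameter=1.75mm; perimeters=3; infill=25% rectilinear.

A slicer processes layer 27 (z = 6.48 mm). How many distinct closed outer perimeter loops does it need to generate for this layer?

1

At z = 6.48 mm: the 4.5×26 cube contributes its full rectangle. The result has 1 disconnected region.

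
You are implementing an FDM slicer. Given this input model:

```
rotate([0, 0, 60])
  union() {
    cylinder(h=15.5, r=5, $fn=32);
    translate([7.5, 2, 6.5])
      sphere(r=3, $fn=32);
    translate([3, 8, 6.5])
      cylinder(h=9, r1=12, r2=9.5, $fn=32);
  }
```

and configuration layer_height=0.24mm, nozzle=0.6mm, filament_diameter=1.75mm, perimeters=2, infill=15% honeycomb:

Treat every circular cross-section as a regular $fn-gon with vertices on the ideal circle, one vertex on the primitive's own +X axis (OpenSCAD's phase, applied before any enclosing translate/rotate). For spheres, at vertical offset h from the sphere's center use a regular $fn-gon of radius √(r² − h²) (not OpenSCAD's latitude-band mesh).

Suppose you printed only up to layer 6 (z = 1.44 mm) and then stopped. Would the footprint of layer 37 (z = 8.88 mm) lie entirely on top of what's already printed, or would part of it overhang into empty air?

part overhangs

Compare the two slices. At z = 1.44: the cylinder: section is a regular 32-gon, circumradius r=5 (area = (32/2)·5.000²·sin(360°/32) = 78.04 mm²); the sphere at (7.5, 2) is absent (|z−center|=5.060 > r=3); the cone at (3, 8) is not intersected at this z (z outside [6.5, 15.5]); Taking the union: only the r=5 cylinder is present, so the union is just that shape — area = 78.04 mm²; (rotated 60° about Z; rotation is an isometry so areas/perimeters/island counts are preserved). At z = 8.88: the r=5 cylinder gives a regular 32-gon of circumradius 5 (constant along its height) (area = (32/2)·5.000²·sin(360°/32) = 78.04 mm²); the r=3 sphere at (7.5, 2) contributes a regular 32-gon of circumradius √(3²−2.38²) = 1.826 (area = (32/2)·1.826²·sin(360°/32) = 10.41 mm²); the cone at (3, 8): at t=0.264 of its height the radius interpolates to r₁+(r₂−r₁)t = 11.339, giving a regular 32-gon of that circumradius (area = (32/2)·11.339²·sin(360°/32) = 401.33 mm²); Merging all regions: the regions partially overlap — summed areas 489.77 mm² minus the doubly-counted overlap 72.85 mm² gives 416.93 mm² — area = 416.93 mm²; (rotated 60° about Z; rotation is an isometry so areas/perimeters/island counts are preserved). Checking containment: at z = 8.88 the cross-section extends beyond the z = 1.44 cross-section by about 338.89 mm².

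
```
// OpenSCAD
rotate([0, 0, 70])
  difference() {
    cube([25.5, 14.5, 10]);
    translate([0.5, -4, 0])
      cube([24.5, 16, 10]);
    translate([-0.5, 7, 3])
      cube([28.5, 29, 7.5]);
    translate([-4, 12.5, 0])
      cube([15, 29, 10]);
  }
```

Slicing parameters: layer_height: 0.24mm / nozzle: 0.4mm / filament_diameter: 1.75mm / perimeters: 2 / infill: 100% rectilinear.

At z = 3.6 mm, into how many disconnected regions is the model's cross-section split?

2

At z = 3.6 mm: the cube (footprint 25.5×14.5) is included at this height; the cube at (0.5, -4) (footprint 24.5×16) is included at this height; the 28.5×29 cube at (-0.5, 7) contributes its full rectangle; the cube at (-4, 12.5) (footprint 15×29) is included at this height; Taking the first minus the rest: starting from the 25.5×14.5 cube, the 24.5×16 cube at (0.5, -4) partially overlaps it — only the 294.00 mm² overlap (of its 392.00 mm²) is removed, clipping the outline; the 28.5×29 cube at (-0.5, 7) partially overlaps it — only the 68.75 mm² overlap (of its 826.50 mm²) is removed, clipping the outline; the 15×29 cube at (-4, 12.5) misses the remaining region (no effect) — 2 connected regions; (whole slice rotated 70° about Z — lengths, areas and connectivity unchanged). The result has 2 disconnected regions.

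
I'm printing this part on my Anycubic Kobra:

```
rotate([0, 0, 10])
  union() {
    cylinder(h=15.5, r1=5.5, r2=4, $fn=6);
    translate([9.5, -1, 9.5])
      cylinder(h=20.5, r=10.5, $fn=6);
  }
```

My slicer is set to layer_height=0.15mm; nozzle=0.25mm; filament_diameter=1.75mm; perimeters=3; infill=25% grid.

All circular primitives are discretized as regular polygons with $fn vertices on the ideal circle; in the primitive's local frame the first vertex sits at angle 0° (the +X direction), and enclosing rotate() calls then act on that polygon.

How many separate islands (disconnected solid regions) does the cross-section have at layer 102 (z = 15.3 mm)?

At z = 15.3 mm: the cone contributes a regular 6-gon of circumradius 4.019 (interpolated between r1=5.5 and r2=4 at t=0.987); the r=10.5 cylinder at (9.5, -1) contributes a regular 6-gon of circumradius 10.5; Taking the union: the regions partially overlap (shared area 20.38 mm²), so overlapping operands fuse into one piece — 1 connected region; (whole slice rotated 10° about Z — lengths, areas and connectivity unchanged). Overall, the cross-section is a single solid region. Island count = 1.

1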